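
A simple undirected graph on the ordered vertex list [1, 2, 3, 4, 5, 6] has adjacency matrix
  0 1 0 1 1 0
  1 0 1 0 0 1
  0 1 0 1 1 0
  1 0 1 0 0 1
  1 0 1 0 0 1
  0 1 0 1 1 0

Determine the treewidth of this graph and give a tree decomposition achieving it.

Each bag holds 4 vertices, so the decomposition has width 3, which upper-bounds the treewidth. For the lower bound: the 4 vertex sets {3,5}, {4,6}, {1}, {2} are disjoint, each induces a connected subgraph, and every pair is joined by at least one edge of G. Contracting each set to a single vertex therefore yields K_{4} as a minor, and since treewidth is minor-monotone, tw(G) ≥ tw(K_{4}) = 3. Hence tw(G) = 3 exactly.

Treewidth 3.
One optimal decomposition is:
Bags: B1 = {1, 3, 5, 6}  B2 = {1, 3, 4, 6}  B3 = {1, 2, 3, 6}
Tree: B1–B2, B2–B3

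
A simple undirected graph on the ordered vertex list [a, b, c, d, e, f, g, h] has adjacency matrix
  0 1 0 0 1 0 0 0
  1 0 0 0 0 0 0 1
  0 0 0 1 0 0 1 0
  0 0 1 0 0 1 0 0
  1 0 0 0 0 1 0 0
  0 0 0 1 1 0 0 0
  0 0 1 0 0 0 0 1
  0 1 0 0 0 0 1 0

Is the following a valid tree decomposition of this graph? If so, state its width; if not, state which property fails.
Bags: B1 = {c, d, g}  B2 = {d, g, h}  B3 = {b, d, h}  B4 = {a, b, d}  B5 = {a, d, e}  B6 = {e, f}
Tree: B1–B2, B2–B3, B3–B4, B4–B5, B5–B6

No — edge (d,f) lies in no bag.

A tree decomposition must satisfy three properties: every vertex lies in some bag; for every edge, both endpoints lie together in some bag; and for every vertex, the bags containing it form a connected subtree. Here edge (d,f) lies in no bag, so the decomposition is invalid.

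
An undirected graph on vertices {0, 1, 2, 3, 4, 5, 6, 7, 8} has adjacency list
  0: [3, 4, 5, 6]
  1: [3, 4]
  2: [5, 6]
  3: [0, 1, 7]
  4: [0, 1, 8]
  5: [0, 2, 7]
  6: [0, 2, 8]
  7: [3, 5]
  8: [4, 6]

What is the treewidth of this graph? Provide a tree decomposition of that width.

The largest bag has 4 vertices, giving width 3; this decomposition certifies tw(G) ≤ 3. For the lower bound: the 4 vertex sets {2,5,7}, {3}, {0}, {1,4,6,8} are disjoint, each induces a connected subgraph, and every pair is joined by at least one edge of G. Contracting each set to a single vertex therefore yields K_{4} as a minor, and since treewidth is minor-monotone, tw(G) ≥ tw(K_{4}) = 3. The upper and lower bounds meet at 3, so that is the treewidth.

Treewidth 3.
Bags: B1 = {2, 3, 5, 7}  B2 = {0, 2, 3, 5}  B3 = {0, 2, 3, 6}  B4 = {0, 1, 3, 6}  B5 = {0, 1, 4, 6}  B6 = {1, 4, 6, 8}
Tree: B1–B2, B2–B3, B3–B4, B4–B5, B5–B6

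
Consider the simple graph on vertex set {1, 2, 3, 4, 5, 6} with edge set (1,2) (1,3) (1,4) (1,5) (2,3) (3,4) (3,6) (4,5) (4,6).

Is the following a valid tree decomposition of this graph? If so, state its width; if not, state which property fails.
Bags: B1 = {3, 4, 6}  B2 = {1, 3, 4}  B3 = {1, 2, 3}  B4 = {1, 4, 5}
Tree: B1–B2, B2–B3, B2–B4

Yes; width 2.

Vertex coverage: the bags together contain {1, 2, 3, 4, 5, 6}, the full vertex set. Edge coverage: each edge of G has both endpoints in at least one bag. Running intersection: for every vertex, the bags containing it form a connected subtree. All three properties hold, so this is a valid tree decomposition of width max|bag| − 1 = 2, and hence tw(G) ≤ 2.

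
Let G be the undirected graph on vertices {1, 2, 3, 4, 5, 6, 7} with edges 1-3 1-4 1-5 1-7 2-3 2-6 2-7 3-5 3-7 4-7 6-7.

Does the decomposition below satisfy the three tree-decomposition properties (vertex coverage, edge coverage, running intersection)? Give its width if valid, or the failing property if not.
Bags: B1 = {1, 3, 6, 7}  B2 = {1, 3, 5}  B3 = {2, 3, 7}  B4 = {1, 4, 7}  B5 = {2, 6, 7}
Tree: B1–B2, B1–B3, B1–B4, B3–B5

No — bags containing vertex 6 are not connected in the tree.

A tree decomposition must satisfy three properties: every vertex lies in some bag; for every edge, both endpoints lie together in some bag; and for every vertex, the bags containing it form a connected subtree. Here bags containing vertex 6 are not connected in the tree, so the decomposition is invalid.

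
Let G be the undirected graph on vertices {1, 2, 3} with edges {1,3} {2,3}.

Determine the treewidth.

A width-1 tree decomposition is:
Bags: B1 = {1, 3}  B2 = {2, 3}
Tree: B1–B2
Each bag holds 2 vertices, so the decomposition has width 1, which upper-bounds the treewidth. G has an edge, so its treewidth is at least 1. Therefore the treewidth is 1.

1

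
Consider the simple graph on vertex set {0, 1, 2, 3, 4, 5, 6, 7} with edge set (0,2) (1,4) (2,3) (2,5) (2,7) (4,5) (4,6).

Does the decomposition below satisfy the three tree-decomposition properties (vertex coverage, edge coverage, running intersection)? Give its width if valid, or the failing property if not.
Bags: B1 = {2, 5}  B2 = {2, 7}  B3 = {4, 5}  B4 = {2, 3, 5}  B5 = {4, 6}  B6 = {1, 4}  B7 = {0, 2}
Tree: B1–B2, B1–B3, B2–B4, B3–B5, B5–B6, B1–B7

No — bags containing vertex 5 are not connected in the tree.

A tree decomposition must satisfy three properties: every vertex lies in some bag; for every edge, both endpoints lie together in some bag; and for every vertex, the bags containing it form a connected subtree. Here bags containing vertex 5 are not connected in the tree, so the decomposition is invalid.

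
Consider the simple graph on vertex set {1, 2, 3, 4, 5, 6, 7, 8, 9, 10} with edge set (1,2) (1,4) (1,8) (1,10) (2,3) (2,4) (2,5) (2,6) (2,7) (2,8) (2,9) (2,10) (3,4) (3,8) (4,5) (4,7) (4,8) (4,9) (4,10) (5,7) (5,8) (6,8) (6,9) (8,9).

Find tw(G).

3

A width-3 tree decomposition is:
Bags: B1 = {1, 2, 4, 10}  B2 = {1, 2, 4, 8}  B3 = {2, 4, 5, 8}  B4 = {2, 3, 4, 8}  B5 = {2, 4, 5, 7}  B6 = {2, 4, 8, 9}  B7 = {2, 6, 8, 9}
Tree: B1–B2, B2–B3, B2–B4, B3–B5, B3–B6, B6–B7
The largest bag has 4 vertices, giving width 3; this decomposition certifies tw(G) ≤ 3. Conversely, {1, 2, 4, 8} is a clique of size 4, and the vertices of any clique must share a bag in every tree decomposition; so some bag has ≥ 4 vertices and tw(G) ≥ 3. Combining the bounds, tw(G) = 3.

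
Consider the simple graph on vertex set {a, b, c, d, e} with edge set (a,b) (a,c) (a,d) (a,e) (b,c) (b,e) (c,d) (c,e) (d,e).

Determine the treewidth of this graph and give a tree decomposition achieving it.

Every bag has size at most 4, so the width is 4 − 1 = 3 and tw(G) ≤ 3. For the lower bound, the 4 vertices {a, c, d, e} are pairwise adjacent, and any tree decomposition puts a clique entirely inside one bag — forcing width ≥ 3. Combining the bounds, tw(G) = 3.

Treewidth 3.
One such decomposition:
Bags: B1 = {a, b, c, e}  B2 = {a, c, d, e}
Tree: B1–B2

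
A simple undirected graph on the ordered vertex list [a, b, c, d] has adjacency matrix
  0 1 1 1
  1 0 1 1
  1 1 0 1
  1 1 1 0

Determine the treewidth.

3

A width-3 tree decomposition is:
Bags: B1 = {a, b, c, d}
Tree: (single bag)
A single bag containing all 4 vertices is trivially a valid decomposition of width 3. Conversely, {a, b, c, d} is a clique of size 4, and the vertices of any clique must share a bag in every tree decomposition; so some bag has ≥ 4 vertices and tw(G) ≥ 3. Therefore the treewidth is 3.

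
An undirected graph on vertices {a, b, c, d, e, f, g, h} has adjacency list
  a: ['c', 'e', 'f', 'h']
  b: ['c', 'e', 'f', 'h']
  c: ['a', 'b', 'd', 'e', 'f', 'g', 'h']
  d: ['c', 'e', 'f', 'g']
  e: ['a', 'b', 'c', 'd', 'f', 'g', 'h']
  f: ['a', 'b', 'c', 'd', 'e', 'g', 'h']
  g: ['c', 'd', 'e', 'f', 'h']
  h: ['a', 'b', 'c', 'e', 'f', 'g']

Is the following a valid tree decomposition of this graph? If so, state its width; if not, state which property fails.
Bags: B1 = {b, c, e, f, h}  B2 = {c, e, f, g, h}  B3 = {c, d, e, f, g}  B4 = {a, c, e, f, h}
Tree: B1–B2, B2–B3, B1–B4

Checking the three conditions: (i) the bags cover all of {a, b, c, d, e, f, g, h}; (ii) for each edge, some bag contains both endpoints; (iii) the bags containing any fixed vertex form a subtree. All hold, so the decomposition is valid with width 5 − 1 = 4.

Yes; width 4.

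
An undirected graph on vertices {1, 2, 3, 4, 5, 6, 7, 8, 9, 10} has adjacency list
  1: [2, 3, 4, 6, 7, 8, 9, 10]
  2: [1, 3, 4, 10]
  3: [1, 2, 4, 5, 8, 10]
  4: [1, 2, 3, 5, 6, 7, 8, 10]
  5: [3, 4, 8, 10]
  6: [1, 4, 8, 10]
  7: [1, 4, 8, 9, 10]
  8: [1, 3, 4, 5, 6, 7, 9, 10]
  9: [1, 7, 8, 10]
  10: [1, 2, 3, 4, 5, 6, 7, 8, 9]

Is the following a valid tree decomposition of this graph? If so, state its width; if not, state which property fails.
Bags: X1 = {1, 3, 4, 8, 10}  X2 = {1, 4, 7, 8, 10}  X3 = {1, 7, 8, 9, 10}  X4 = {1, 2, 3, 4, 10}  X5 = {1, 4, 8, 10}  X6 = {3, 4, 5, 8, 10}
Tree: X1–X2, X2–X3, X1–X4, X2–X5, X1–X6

No — vertex 6 appears in no bag.

A tree decomposition must satisfy three properties: every vertex lies in some bag; for every edge, both endpoints lie together in some bag; and for every vertex, the bags containing it form a connected subtree. Here vertex 6 appears in no bag, so the decomposition is invalid.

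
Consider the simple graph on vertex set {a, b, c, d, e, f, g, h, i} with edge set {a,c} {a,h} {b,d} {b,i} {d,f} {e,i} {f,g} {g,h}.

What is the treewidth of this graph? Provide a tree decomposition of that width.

Treewidth 1.
One such decomposition:
Bags: B1 = {a, c}  B2 = {a, h}  B3 = {g, h}  B4 = {f, g}  B5 = {d, f}  B6 = {b, d}  B7 = {b, i}  B8 = {e, i}
Tree: B1–B2, B2–B3, B3–B4, B4–B5, B5–B6, B6–B7, B7–B8

The largest bag has 2 vertices, giving width 1; this decomposition certifies tw(G) ≤ 1. Since G has at least one edge (e.g. c–a), it is not an edgeless graph, so tw(G) ≥ 1. Therefore the treewidth is 1.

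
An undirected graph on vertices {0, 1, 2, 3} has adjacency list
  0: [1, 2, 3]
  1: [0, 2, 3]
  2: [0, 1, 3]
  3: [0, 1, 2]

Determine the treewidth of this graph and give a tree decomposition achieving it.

Treewidth 3.
One optimal decomposition is:
Bags: B1 = {0, 1, 2, 3}
Tree: (single bag)

With just one bag of size 4, the width is 4 − 1 = 3, so tw(G) ≤ 3. For the lower bound, the 4 vertices {0, 1, 2, 3} are pairwise adjacent, and any tree decomposition puts a clique entirely inside one bag — forcing width ≥ 3. Hence tw(G) = 3 exactly.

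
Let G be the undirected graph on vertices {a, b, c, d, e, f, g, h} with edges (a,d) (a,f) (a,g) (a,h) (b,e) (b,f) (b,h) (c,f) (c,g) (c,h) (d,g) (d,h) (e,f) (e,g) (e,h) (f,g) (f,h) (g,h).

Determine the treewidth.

3

A width-3 tree decomposition is:
Bags: B1 = {e, f, g, h}  B2 = {c, f, g, h}  B3 = {a, f, g, h}  B4 = {a, d, g, h}  B5 = {b, e, f, h}
Tree: B1–B2, B1–B3, B3–B4, B1–B5
The largest bag has 4 vertices, giving width 3; this decomposition certifies tw(G) ≤ 3. On the other hand G contains the 4-clique {a, d, g, h}. A clique must lie in a single bag of any decomposition, so no decomposition can have width below 3. Therefore the treewidth is 3.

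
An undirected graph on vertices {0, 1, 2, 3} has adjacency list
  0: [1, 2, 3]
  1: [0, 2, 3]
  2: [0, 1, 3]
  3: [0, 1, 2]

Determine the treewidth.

A width-3 tree decomposition is:
Bags: B1 = {0, 1, 2, 3}
Tree: (single bag)
A single bag containing all 4 vertices is trivially a valid decomposition of width 3. For the lower bound, the 4 vertices {0, 1, 2, 3} are pairwise adjacent, and any tree decomposition puts a clique entirely inside one bag — forcing width ≥ 3. Hence tw(G) = 3 exactly.

3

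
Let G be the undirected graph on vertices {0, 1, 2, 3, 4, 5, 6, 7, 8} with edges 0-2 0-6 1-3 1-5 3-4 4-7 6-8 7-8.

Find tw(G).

A width-1 tree decomposition is:
Bags: B1 = {0, 2}  B2 = {0, 6}  B3 = {6, 8}  B4 = {7, 8}  B5 = {4, 7}  B6 = {3, 4}  B7 = {1, 3}  B8 = {1, 5}
Tree: B1–B2, B2–B3, B3–B4, B4–B5, B5–B6, B6–B7, B7–B8
Each bag holds 2 vertices, so the decomposition has width 1, which upper-bounds the treewidth. G has an edge, so its treewidth is at least 1. The upper and lower bounds meet at 1, so that is the treewidth.

1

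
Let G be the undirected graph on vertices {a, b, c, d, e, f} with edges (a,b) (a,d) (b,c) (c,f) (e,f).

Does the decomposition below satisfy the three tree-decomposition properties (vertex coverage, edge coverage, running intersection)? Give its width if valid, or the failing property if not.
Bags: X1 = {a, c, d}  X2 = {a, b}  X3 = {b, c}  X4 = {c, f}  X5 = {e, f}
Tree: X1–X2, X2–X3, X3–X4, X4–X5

No — bags containing vertex c are not connected in the tree.

A tree decomposition must satisfy three properties: every vertex lies in some bag; for every edge, both endpoints lie together in some bag; and for every vertex, the bags containing it form a connected subtree. Here bags containing vertex c are not connected in the tree, so the decomposition is invalid.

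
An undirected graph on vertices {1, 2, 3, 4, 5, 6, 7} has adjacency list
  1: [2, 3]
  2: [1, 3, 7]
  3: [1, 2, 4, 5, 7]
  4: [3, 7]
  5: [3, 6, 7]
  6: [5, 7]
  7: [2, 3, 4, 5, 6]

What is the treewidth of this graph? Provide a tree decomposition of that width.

Treewidth 2.
Bags: B1 = {2, 3, 7}  B2 = {1, 2, 3}  B3 = {3, 5, 7}  B4 = {3, 4, 7}  B5 = {5, 6, 7}
Tree: B1–B2, B1–B3, B3–B4, B3–B5

Each bag holds 3 vertices, so the decomposition has width 2, which upper-bounds the treewidth. Conversely, {1, 2, 3} is a clique of size 3, and the vertices of any clique must share a bag in every tree decomposition; so some bag has ≥ 3 vertices and tw(G) ≥ 2. The upper and lower bounds meet at 2, so that is the treewidth.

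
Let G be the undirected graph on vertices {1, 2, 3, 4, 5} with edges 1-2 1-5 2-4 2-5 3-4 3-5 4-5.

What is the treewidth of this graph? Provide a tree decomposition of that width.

Each bag holds 3 vertices, so the decomposition has width 2, which upper-bounds the treewidth. On the other hand G contains the 3-clique {1, 2, 5}. A clique must lie in a single bag of any decomposition, so no decomposition can have width below 2. Therefore the treewidth is 2.

Treewidth 2.
Bags: B1 = {1, 2, 5}  B2 = {2, 4, 5}  B3 = {3, 4, 5}
Tree: B1–B2, B2–B3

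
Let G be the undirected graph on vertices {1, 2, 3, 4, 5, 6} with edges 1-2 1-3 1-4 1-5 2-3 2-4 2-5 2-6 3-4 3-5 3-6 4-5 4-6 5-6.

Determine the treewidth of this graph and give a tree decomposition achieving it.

Every bag has size at most 5, so the width is 5 − 1 = 4 and tw(G) ≤ 4. For the lower bound, the 5 vertices {1, 2, 3, 4, 5} are pairwise adjacent, and any tree decomposition puts a clique entirely inside one bag — forcing width ≥ 4. Hence tw(G) = 4 exactly.

Treewidth 4.
One optimal decomposition is:
Bags: B1 = {1, 2, 3, 4, 5}  B2 = {2, 3, 4, 5, 6}
Tree: B1–B2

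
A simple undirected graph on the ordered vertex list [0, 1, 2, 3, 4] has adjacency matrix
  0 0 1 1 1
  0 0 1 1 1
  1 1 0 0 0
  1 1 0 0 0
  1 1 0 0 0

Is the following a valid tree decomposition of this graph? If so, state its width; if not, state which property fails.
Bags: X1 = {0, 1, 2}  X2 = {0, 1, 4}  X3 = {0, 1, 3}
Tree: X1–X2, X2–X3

Every vertex of G appears in some bag (union = {0, 1, 2, 3, 4}); every edge is covered by a bag; and for each vertex v the set of bags containing v is connected in the bag tree. The decomposition is therefore valid. The largest bag has 3 vertices, so the width is 2.

Yes; width 2.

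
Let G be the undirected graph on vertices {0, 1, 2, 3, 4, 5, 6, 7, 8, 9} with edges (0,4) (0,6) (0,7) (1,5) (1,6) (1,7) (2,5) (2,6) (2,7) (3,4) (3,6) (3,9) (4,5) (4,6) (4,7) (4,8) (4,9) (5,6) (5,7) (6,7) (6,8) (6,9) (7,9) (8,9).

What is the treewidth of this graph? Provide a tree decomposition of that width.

Treewidth 3.
One optimal decomposition is:
Bags: B1 = {4, 6, 7, 9}  B2 = {3, 4, 6, 9}  B3 = {4, 5, 6, 7}  B4 = {1, 5, 6, 7}  B5 = {2, 5, 6, 7}  B6 = {4, 6, 8, 9}  B7 = {0, 4, 6, 7}
Tree: B1–B2, B1–B3, B3–B4, B3–B5, B2–B6, B3–B7

The largest bag has 4 vertices, giving width 3; this decomposition certifies tw(G) ≤ 3. Conversely, {1, 5, 6, 7} is a clique of size 4, and the vertices of any clique must share a bag in every tree decomposition; so some bag has ≥ 4 vertices and tw(G) ≥ 3. The upper and lower bounds meet at 3, so that is the treewidth.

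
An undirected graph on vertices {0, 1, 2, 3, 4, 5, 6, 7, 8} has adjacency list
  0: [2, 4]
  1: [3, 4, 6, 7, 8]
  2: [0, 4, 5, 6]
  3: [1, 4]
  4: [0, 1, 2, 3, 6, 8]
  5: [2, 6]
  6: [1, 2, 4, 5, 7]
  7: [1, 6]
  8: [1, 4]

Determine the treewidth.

2

A width-2 tree decomposition is:
Bags: B1 = {1, 4, 6}  B2 = {1, 4, 8}  B3 = {1, 3, 4}  B4 = {2, 4, 6}  B5 = {2, 5, 6}  B6 = {1, 6, 7}  B7 = {0, 2, 4}
Tree: B1–B2, B2–B3, B1–B4, B4–B5, B1–B6, B4–B7
The largest bag has 3 vertices, giving width 2; this decomposition certifies tw(G) ≤ 2. Conversely, {0, 2, 4} is a clique of size 3, and the vertices of any clique must share a bag in every tree decomposition; so some bag has ≥ 3 vertices and tw(G) ≥ 2. The upper and lower bounds meet at 2, so that is the treewidth.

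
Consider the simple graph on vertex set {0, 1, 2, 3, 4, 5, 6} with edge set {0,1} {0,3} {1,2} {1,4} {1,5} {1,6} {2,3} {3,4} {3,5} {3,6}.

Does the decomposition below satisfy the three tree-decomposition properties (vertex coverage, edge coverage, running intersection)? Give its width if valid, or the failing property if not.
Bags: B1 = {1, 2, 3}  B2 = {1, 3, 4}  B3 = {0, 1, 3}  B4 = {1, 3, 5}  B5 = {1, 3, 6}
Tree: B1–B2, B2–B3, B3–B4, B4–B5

Checking the three conditions: (i) the bags cover all of {0, 1, 2, 3, 4, 5, 6}; (ii) for each edge, some bag contains both endpoints; (iii) the bags containing any fixed vertex form a subtree. All hold, so the decomposition is valid with width 3 − 1 = 2.

Yes; width 2.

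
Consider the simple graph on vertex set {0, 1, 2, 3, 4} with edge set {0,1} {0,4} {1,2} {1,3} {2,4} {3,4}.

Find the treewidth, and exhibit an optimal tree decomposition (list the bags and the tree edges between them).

Every bag has size at most 3, so the width is 3 − 1 = 2 and tw(G) ≤ 2. The edges 3–4–2–1–3 form a cycle, so G is not a tree and its treewidth is at least 2. Therefore the treewidth is 2.

Treewidth 2.
One optimal decomposition is:
Bags: B1 = {1, 3, 4}  B2 = {1, 2, 4}  B3 = {0, 1, 4}
Tree: B1–B2, B2–B3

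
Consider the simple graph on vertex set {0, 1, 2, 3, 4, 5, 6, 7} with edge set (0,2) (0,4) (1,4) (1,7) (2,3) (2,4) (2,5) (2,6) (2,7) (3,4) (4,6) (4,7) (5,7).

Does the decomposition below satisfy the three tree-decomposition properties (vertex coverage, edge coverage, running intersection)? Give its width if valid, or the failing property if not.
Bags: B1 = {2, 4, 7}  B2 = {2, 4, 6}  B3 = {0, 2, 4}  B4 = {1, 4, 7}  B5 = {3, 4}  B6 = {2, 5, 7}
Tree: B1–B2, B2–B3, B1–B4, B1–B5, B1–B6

No — edge (2,3) lies in no bag.

A tree decomposition must satisfy three properties: every vertex lies in some bag; for every edge, both endpoints lie together in some bag; and for every vertex, the bags containing it form a connected subtree. Here edge (2,3) lies in no bag, so the decomposition is invalid.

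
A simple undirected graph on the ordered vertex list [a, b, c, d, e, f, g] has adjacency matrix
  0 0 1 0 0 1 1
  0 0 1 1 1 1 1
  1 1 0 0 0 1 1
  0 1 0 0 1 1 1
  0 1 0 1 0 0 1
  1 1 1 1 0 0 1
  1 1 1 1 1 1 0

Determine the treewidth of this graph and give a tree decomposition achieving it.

The largest bag has 4 vertices, giving width 3; this decomposition certifies tw(G) ≤ 3. Conversely, {b, d, e, g} is a clique of size 4, and the vertices of any clique must share a bag in every tree decomposition; so some bag has ≥ 4 vertices and tw(G) ≥ 3. Therefore the treewidth is 3.

Treewidth 3.
One such decomposition:
Bags: B1 = {b, d, f, g}  B2 = {b, c, f, g}  B3 = {b, d, e, g}  B4 = {a, c, f, g}
Tree: B1–B2, B1–B3, B2–B4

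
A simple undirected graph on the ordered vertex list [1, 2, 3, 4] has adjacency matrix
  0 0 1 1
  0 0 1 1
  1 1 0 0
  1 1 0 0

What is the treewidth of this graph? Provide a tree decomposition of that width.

The largest bag has 3 vertices, giving width 2; this decomposition certifies tw(G) ≤ 2. For the lower bound, G contains the cycle 2–3–1–4–2, so G is not a forest; only forests have treewidth ≤ 1, hence tw(G) ≥ 2. Combining the bounds, tw(G) = 2.

Treewidth 2.
One such decomposition:
Bags: B1 = {1, 2, 3}  B2 = {1, 2, 4}
Tree: B1–B2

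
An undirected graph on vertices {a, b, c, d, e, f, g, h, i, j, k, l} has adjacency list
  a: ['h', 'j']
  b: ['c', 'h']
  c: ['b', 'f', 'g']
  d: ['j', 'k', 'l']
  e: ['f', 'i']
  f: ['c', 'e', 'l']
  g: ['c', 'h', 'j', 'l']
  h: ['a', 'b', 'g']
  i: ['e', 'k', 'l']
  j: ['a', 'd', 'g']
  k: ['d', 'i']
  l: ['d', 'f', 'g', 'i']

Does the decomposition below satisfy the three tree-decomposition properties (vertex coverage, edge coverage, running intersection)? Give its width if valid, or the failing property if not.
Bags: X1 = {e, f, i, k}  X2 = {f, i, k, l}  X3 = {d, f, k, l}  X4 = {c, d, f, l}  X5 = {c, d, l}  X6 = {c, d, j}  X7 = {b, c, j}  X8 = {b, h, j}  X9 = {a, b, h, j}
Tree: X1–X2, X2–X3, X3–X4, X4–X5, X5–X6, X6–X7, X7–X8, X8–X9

No — vertex g appears in no bag.

A tree decomposition must satisfy three properties: every vertex lies in some bag; for every edge, both endpoints lie together in some bag; and for every vertex, the bags containing it form a connected subtree. Here vertex g appears in no bag, so the decomposition is invalid.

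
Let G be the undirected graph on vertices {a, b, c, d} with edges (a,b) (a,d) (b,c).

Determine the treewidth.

1

A width-1 tree decomposition is:
Bags: B1 = {a, b}  B2 = {a, d}  B3 = {b, c}
Tree: B1–B2, B1–B3
Every bag has size at most 2, so the width is 2 − 1 = 1 and tw(G) ≤ 1. Since G has at least one edge (e.g. a–b), it is not an edgeless graph, so tw(G) ≥ 1. The upper and lower bounds meet at 1, so that is the treewidth.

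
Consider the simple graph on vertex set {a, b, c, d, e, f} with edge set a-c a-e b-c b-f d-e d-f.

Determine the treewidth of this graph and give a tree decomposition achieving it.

Treewidth 2.
Bags: B1 = {b, d, f}  B2 = {b, c, d}  B3 = {a, c, d}  B4 = {a, d, e}
Tree: B1–B2, B2–B3, B3–B4

The largest bag has 3 vertices, giving width 2; this decomposition certifies tw(G) ≤ 2. Since d–f–b–c–a–e–d is a cycle in G, G is not acyclic. Forests are exactly the graphs of treewidth ≤ 1, so tw(G) ≥ 2. The upper and lower bounds meet at 2, so that is the treewidth.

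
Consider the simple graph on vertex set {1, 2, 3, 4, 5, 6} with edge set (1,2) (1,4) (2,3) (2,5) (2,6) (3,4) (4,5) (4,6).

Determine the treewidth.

2

A width-2 tree decomposition is:
Bags: B1 = {2, 4, 6}  B2 = {2, 3, 4}  B3 = {2, 4, 5}  B4 = {1, 2, 4}
Tree: B1–B2, B2–B3, B3–B4
Each bag holds 3 vertices, so the decomposition has width 2, which upper-bounds the treewidth. For the lower bound, G contains the cycle 4–6–2–3–4, so G is not a forest; only forests have treewidth ≤ 1, hence tw(G) ≥ 2. The upper and lower bounds meet at 2, so that is the treewidth.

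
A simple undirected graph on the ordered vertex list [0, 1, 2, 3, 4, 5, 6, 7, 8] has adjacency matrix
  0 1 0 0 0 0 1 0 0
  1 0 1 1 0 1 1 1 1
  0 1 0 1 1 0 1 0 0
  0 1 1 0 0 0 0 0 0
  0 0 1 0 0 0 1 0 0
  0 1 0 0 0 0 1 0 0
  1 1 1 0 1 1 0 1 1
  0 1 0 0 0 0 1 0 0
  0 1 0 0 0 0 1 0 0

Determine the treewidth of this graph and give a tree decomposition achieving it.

Treewidth 2.
One optimal decomposition is:
Bags: B1 = {1, 2, 6}  B2 = {2, 4, 6}  B3 = {1, 6, 7}  B4 = {1, 6, 8}  B5 = {1, 2, 3}  B6 = {0, 1, 6}  B7 = {1, 5, 6}
Tree: B1–B2, B1–B3, B1–B4, B1–B5, B3–B6, B3–B7

Every bag has size at most 3, so the width is 3 − 1 = 2 and tw(G) ≤ 2. Conversely, {1, 2, 3} is a clique of size 3, and the vertices of any clique must share a bag in every tree decomposition; so some bag has ≥ 3 vertices and tw(G) ≥ 2. Combining the bounds, tw(G) = 2.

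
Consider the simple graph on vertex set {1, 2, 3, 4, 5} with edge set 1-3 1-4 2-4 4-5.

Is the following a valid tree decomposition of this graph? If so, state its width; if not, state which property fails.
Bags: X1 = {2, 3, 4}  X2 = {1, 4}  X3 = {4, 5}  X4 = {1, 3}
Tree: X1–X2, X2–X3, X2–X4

No — bags containing vertex 3 are not connected in the tree.

A tree decomposition must satisfy three properties: every vertex lies in some bag; for every edge, both endpoints lie together in some bag; and for every vertex, the bags containing it form a connected subtree. Here bags containing vertex 3 are not connected in the tree, so the decomposition is invalid.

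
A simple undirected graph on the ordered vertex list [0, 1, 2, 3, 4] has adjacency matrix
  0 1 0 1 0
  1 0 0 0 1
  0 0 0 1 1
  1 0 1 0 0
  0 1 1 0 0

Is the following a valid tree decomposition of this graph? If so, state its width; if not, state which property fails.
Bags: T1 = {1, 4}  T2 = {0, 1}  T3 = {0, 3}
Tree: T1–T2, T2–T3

A tree decomposition must satisfy three properties: every vertex lies in some bag; for every edge, both endpoints lie together in some bag; and for every vertex, the bags containing it form a connected subtree. Here vertex 2 appears in no bag, so the decomposition is invalid.

No — vertex 2 appears in no bag.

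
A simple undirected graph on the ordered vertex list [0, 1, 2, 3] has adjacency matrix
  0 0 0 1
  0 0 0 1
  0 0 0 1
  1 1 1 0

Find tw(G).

1

A width-1 tree decomposition is:
Bags: B1 = {1, 3}  B2 = {2, 3}  B3 = {0, 3}
Tree: B1–B2, B1–B3
Every bag has size at most 2, so the width is 2 − 1 = 1 and tw(G) ≤ 1. G has an edge, so its treewidth is at least 1. Therefore the treewidth is 1.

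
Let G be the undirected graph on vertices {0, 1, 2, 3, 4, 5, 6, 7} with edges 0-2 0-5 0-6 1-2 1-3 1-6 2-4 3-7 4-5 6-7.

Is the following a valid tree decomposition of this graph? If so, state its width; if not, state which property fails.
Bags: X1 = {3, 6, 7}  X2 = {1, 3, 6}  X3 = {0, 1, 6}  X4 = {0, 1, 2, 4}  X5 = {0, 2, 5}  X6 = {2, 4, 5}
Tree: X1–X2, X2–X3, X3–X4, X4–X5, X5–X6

No — bags containing vertex 4 are not connected in the tree.

A tree decomposition must satisfy three properties: every vertex lies in some bag; for every edge, both endpoints lie together in some bag; and for every vertex, the bags containing it form a connected subtree. Here bags containing vertex 4 are not connected in the tree, so the decomposition is invalid.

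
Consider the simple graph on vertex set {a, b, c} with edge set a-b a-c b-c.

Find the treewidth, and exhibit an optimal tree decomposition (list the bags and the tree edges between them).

Treewidth 2.
One optimal decomposition is:
Bags: B1 = {a, b, c}
Tree: (single bag)

With just one bag of size 3, the width is 3 − 1 = 2, so tw(G) ≤ 2. Conversely, {a, b, c} is a clique of size 3, and the vertices of any clique must share a bag in every tree decomposition; so some bag has ≥ 3 vertices and tw(G) ≥ 2. Combining the bounds, tw(G) = 2.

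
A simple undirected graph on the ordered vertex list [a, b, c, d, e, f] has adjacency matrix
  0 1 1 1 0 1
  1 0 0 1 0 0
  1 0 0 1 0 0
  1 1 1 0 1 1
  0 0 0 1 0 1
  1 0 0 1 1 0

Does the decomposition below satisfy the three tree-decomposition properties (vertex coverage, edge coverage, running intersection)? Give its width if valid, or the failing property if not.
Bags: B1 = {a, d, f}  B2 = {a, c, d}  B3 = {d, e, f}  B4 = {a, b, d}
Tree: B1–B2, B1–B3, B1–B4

Vertex coverage: the bags together contain {a, b, c, d, e, f}, the full vertex set. Edge coverage: each edge of G has both endpoints in at least one bag. Running intersection: for every vertex, the bags containing it form a connected subtree. All three properties hold, so this is a valid tree decomposition of width max|bag| − 1 = 2, and hence tw(G) ≤ 2.

Yes; width 2.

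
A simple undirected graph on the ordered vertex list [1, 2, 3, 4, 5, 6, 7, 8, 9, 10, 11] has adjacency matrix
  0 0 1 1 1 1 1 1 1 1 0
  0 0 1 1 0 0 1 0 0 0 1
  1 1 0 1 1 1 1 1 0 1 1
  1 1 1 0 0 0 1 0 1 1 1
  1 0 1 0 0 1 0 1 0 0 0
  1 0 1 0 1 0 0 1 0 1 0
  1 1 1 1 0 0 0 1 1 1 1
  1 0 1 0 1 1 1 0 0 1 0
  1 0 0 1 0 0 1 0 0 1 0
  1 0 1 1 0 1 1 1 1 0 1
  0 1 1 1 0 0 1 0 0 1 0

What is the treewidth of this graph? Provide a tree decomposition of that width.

Every bag has size at most 5, so the width is 5 − 1 = 4 and tw(G) ≤ 4. Conversely, {1, 4, 7, 9, 10} is a clique of size 5, and the vertices of any clique must share a bag in every tree decomposition; so some bag has ≥ 5 vertices and tw(G) ≥ 4. Hence tw(G) = 4 exactly.

Treewidth 4.
One such decomposition:
Bags: B1 = {1, 3, 4, 7, 10}  B2 = {3, 4, 7, 10, 11}  B3 = {1, 4, 7, 9, 10}  B4 = {1, 3, 7, 8, 10}  B5 = {1, 3, 6, 8, 10}  B6 = {2, 3, 4, 7, 11}  B7 = {1, 3, 5, 6, 8}
Tree: B1–B2, B1–B3, B1–B4, B4–B5, B2–B6, B5–B7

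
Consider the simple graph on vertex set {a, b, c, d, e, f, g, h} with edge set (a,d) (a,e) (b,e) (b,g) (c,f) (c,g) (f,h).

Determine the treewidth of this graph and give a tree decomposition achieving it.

Each bag holds 2 vertices, so the decomposition has width 1, which upper-bounds the treewidth. G has an edge, so its treewidth is at least 1. Hence tw(G) = 1 exactly.

Treewidth 1.
One optimal decomposition is:
Bags: B1 = {a, d}  B2 = {a, e}  B3 = {b, e}  B4 = {b, g}  B5 = {c, g}  B6 = {c, f}  B7 = {f, h}
Tree: B1–B2, B2–B3, B3–B4, B4–B5, B5–B6, B6–B7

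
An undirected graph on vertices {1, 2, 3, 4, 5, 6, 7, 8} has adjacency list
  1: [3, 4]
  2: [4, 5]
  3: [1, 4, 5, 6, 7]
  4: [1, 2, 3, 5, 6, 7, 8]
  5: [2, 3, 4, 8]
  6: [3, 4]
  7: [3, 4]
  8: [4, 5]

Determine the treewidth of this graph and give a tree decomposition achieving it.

Each bag holds 3 vertices, so the decomposition has width 2, which upper-bounds the treewidth. On the other hand G contains the 3-clique {4, 5, 8}. A clique must lie in a single bag of any decomposition, so no decomposition can have width below 2. Hence tw(G) = 2 exactly.

Treewidth 2.
One such decomposition:
Bags: B1 = {3, 4, 7}  B2 = {3, 4, 5}  B3 = {3, 4, 6}  B4 = {4, 5, 8}  B5 = {1, 3, 4}  B6 = {2, 4, 5}
Tree: B1–B2, B2–B3, B2–B4, B2–B5, B2–B6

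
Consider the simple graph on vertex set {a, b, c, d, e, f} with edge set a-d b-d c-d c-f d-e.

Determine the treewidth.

1

A width-1 tree decomposition is:
Bags: B1 = {a, d}  B2 = {c, d}  B3 = {d, e}  B4 = {b, d}  B5 = {c, f}
Tree: B1–B2, B1–B3, B3–B4, B2–B5
The largest bag has 2 vertices, giving width 1; this decomposition certifies tw(G) ≤ 1. Since G has at least one edge (e.g. a–d), it is not an edgeless graph, so tw(G) ≥ 1. The upper and lower bounds meet at 1, so that is the treewidth.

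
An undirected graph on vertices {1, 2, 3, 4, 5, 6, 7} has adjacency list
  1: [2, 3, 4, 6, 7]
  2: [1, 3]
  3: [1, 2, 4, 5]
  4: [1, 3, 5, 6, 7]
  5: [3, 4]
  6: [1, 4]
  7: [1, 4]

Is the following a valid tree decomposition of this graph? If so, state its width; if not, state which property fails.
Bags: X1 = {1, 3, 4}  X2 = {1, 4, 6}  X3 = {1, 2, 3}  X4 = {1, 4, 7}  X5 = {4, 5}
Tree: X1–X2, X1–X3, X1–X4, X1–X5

No — edge (3,5) lies in no bag.

A tree decomposition must satisfy three properties: every vertex lies in some bag; for every edge, both endpoints lie together in some bag; and for every vertex, the bags containing it form a connected subtree. Here edge (3,5) lies in no bag, so the decomposition is invalid.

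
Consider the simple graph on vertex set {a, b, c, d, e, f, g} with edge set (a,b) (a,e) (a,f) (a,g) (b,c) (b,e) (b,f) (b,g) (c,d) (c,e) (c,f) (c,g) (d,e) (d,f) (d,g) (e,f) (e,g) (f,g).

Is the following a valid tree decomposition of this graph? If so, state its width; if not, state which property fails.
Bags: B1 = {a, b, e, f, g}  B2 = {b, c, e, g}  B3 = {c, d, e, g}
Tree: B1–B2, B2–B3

No — edge (f,c) lies in no bag.

A tree decomposition must satisfy three properties: every vertex lies in some bag; for every edge, both endpoints lie together in some bag; and for every vertex, the bags containing it form a connected subtree. Here edge (f,c) lies in no bag, so the decomposition is invalid.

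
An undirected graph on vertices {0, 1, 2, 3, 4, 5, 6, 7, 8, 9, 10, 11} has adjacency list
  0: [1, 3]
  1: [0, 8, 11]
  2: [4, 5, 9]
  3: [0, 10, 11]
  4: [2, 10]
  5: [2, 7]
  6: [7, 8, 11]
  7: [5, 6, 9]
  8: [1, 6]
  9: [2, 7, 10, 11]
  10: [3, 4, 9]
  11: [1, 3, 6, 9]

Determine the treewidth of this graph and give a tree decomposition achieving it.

Each bag holds 4 vertices, so the decomposition has width 3, which upper-bounds the treewidth. For the lower bound: the 4 vertex sets {2,4,5}, {7}, {9}, {3,6,10,11} are disjoint, each induces a connected subgraph, and every pair is joined by at least one edge of G. Contracting each set to a single vertex therefore yields K_{4} as a minor, and since treewidth is minor-monotone, tw(G) ≥ tw(K_{4}) = 3. The upper and lower bounds meet at 3, so that is the treewidth.

Treewidth 3.
One optimal decomposition is:
Bags: B1 = {2, 4, 5, 7}  B2 = {2, 4, 7, 9}  B3 = {4, 7, 9, 10}  B4 = {6, 7, 9, 10}  B5 = {6, 9, 10, 11}  B6 = {3, 6, 10, 11}  B7 = {3, 6, 8, 11}  B8 = {1, 3, 8, 11}  B9 = {0, 1, 3, 8}
Tree: B1–B2, B2–B3, B3–B4, B4–B5, B5–B6, B6–B7, B7–B8, B8–B9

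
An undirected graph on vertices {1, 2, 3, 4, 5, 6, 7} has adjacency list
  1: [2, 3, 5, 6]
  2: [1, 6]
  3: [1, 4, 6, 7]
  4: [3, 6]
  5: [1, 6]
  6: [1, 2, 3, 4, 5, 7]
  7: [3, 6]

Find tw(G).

A width-2 tree decomposition is:
Bags: B1 = {1, 3, 6}  B2 = {1, 2, 6}  B3 = {3, 6, 7}  B4 = {1, 5, 6}  B5 = {3, 4, 6}
Tree: B1–B2, B1–B3, B2–B4, B1–B5
Every bag has size at most 3, so the width is 3 − 1 = 2 and tw(G) ≤ 2. On the other hand G contains the 3-clique {1, 2, 6}. A clique must lie in a single bag of any decomposition, so no decomposition can have width below 2. Therefore the treewidth is 2.

2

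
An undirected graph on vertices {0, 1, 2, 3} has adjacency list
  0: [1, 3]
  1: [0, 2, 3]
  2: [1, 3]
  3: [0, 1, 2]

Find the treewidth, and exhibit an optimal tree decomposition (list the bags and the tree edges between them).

Treewidth 2.
One optimal decomposition is:
Bags: B1 = {1, 2, 3}  B2 = {0, 1, 3}
Tree: B1–B2

Every bag has size at most 3, so the width is 3 − 1 = 2 and tw(G) ≤ 2. On the other hand G contains the 3-clique {0, 1, 3}. A clique must lie in a single bag of any decomposition, so no decomposition can have width below 2. Therefore the treewidth is 2.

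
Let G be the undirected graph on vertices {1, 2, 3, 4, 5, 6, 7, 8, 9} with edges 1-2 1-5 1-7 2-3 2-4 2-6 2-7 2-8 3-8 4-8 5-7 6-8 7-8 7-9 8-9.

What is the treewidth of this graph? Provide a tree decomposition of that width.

Treewidth 2.
One optimal decomposition is:
Bags: B1 = {2, 7, 8}  B2 = {7, 8, 9}  B3 = {1, 2, 7}  B4 = {2, 6, 8}  B5 = {2, 3, 8}  B6 = {2, 4, 8}  B7 = {1, 5, 7}
Tree: B1–B2, B1–B3, B1–B4, B4–B5, B4–B6, B3–B7

Every bag has size at most 3, so the width is 3 − 1 = 2 and tw(G) ≤ 2. Conversely, {7, 8, 9} is a clique of size 3, and the vertices of any clique must share a bag in every tree decomposition; so some bag has ≥ 3 vertices and tw(G) ≥ 2. Combining the bounds, tw(G) = 2.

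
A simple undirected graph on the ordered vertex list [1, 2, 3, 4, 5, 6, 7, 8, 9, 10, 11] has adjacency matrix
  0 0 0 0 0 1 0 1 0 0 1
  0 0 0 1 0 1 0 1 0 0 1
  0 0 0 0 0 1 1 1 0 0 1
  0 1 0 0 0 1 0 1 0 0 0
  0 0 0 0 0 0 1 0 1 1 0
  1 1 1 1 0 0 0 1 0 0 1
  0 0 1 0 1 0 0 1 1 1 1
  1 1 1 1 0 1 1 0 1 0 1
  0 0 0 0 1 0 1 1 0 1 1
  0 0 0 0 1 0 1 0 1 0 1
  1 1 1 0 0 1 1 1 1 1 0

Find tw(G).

3

A width-3 tree decomposition is:
Bags: B1 = {7, 9, 10, 11}  B2 = {7, 8, 9, 11}  B3 = {3, 7, 8, 11}  B4 = {5, 7, 9, 10}  B5 = {3, 6, 8, 11}  B6 = {2, 6, 8, 11}  B7 = {2, 4, 6, 8}  B8 = {1, 6, 8, 11}
Tree: B1–B2, B2–B3, B1–B4, B3–B5, B5–B6, B6–B7, B6–B8
The largest bag has 4 vertices, giving width 3; this decomposition certifies tw(G) ≤ 3. Conversely, {7, 8, 9, 11} is a clique of size 4, and the vertices of any clique must share a bag in every tree decomposition; so some bag has ≥ 4 vertices and tw(G) ≥ 3. Hence tw(G) = 3 exactly.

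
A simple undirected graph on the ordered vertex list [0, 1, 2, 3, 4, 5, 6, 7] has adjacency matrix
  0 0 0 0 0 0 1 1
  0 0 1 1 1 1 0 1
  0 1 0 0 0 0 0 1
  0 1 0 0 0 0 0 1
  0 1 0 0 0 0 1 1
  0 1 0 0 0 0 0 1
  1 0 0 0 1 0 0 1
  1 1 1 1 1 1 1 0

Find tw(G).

A width-2 tree decomposition is:
Bags: B1 = {1, 5, 7}  B2 = {1, 3, 7}  B3 = {1, 4, 7}  B4 = {4, 6, 7}  B5 = {0, 6, 7}  B6 = {1, 2, 7}
Tree: B1–B2, B2–B3, B3–B4, B4–B5, B1–B6
The largest bag has 3 vertices, giving width 2; this decomposition certifies tw(G) ≤ 2. Conversely, {0, 6, 7} is a clique of size 3, and the vertices of any clique must share a bag in every tree decomposition; so some bag has ≥ 3 vertices and tw(G) ≥ 2. Combining the bounds, tw(G) = 2.

2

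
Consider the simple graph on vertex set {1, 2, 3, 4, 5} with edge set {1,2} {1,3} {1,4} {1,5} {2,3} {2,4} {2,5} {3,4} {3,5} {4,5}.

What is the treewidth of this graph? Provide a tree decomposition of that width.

With just one bag of size 5, the width is 5 − 1 = 4, so tw(G) ≤ 4. Conversely, {1, 2, 3, 4, 5} is a clique of size 5, and the vertices of any clique must share a bag in every tree decomposition; so some bag has ≥ 5 vertices and tw(G) ≥ 4. Hence tw(G) = 4 exactly.

Treewidth 4.
Bags: B1 = {1, 2, 3, 4, 5}
Tree: (single bag)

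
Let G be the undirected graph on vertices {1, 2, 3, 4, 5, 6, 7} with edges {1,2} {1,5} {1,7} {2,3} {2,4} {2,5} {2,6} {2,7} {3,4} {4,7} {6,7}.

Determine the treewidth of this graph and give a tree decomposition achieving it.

Each bag holds 3 vertices, so the decomposition has width 2, which upper-bounds the treewidth. For the lower bound, the 3 vertices {2, 3, 4} are pairwise adjacent, and any tree decomposition puts a clique entirely inside one bag — forcing width ≥ 2. Hence tw(G) = 2 exactly.

Treewidth 2.
Bags: B1 = {2, 4, 7}  B2 = {1, 2, 7}  B3 = {1, 2, 5}  B4 = {2, 6, 7}  B5 = {2, 3, 4}
Tree: B1–B2, B2–B3, B2–B4, B1–B5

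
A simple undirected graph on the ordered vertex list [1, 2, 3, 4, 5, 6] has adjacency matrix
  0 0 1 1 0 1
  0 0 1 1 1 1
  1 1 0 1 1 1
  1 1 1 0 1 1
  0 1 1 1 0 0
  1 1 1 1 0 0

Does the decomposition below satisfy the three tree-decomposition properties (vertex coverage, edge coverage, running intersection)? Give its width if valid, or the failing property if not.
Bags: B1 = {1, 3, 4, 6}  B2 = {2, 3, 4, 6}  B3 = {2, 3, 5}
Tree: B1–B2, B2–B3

No — edge (4,5) lies in no bag.

A tree decomposition must satisfy three properties: every vertex lies in some bag; for every edge, both endpoints lie together in some bag; and for every vertex, the bags containing it form a connected subtree. Here edge (4,5) lies in no bag, so the decomposition is invalid.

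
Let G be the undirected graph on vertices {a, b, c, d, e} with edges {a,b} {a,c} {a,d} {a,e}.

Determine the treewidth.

A width-1 tree decomposition is:
Bags: B1 = {a, e}  B2 = {a, c}  B3 = {a, b}  B4 = {a, d}
Tree: B1–B2, B2–B3, B1–B4
The largest bag has 2 vertices, giving width 1; this decomposition certifies tw(G) ≤ 1. G has an edge, so its treewidth is at least 1. The upper and lower bounds meet at 1, so that is the treewidth.

1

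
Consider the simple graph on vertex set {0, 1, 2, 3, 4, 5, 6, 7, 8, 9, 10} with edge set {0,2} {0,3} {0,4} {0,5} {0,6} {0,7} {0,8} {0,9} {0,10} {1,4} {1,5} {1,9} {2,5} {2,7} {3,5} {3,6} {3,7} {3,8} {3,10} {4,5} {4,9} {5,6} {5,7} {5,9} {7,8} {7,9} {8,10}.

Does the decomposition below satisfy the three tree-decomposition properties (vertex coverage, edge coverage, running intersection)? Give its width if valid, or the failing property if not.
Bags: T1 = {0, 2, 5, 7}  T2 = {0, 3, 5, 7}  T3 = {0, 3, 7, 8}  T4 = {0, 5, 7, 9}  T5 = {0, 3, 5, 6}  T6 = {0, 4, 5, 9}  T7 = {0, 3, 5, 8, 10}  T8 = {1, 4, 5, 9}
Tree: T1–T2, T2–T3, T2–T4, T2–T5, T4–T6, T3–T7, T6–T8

No — bags containing vertex 5 are not connected in the tree.

A tree decomposition must satisfy three properties: every vertex lies in some bag; for every edge, both endpoints lie together in some bag; and for every vertex, the bags containing it form a connected subtree. Here bags containing vertex 5 are not connected in the tree, so the decomposition is invalid.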